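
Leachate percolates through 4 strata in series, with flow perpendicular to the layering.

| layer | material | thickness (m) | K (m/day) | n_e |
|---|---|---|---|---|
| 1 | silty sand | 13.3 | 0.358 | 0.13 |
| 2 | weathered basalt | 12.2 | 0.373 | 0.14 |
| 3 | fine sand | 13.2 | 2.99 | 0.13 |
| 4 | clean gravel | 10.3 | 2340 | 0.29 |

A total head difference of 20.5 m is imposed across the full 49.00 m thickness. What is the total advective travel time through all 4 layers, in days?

29.5

With flow normal to the layers, continuity requires the same specific discharge q through every layer.
Σ(b_i/K_i) = 13.3/0.358 + 12.2/0.373 + 13.2/2.99 + 10.3/2340 = 74.28 d.
q = Δh / Σ(b_i/K_i) = 20.5 / 74.28 = 0.2760 m/day.
In each layer the seepage velocity is v_i = q/n_i, so the layer transit time is t_i = b_i·n_i / q:
  layer 1 (silty sand): t_1 = 13.3 × 0.13 / 0.2760 = 6.265 d
  layer 2 (weathered basalt): t_2 = 12.2 × 0.14 / 0.2760 = 6.189 d
  layer 3 (fine sand): t_3 = 13.2 × 0.13 / 0.2760 = 6.218 d
  layer 4 (clean gravel): t_4 = 10.3 × 0.29 / 0.2760 = 10.82 d
Total t = Σ t_i = 29.49 days.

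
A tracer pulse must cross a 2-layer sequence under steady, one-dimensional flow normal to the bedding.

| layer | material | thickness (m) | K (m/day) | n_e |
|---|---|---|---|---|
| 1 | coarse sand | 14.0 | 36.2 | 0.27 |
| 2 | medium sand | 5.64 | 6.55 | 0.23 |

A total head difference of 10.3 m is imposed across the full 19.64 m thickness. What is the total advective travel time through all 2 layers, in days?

With flow normal to the layers, continuity requires the same specific discharge q through every layer.
Σ(b_i/K_i) = 14.0/36.2 + 5.64/6.55 = 1.248 d.
q = Δh / Σ(b_i/K_i) = 10.3 / 1.248 = 8.254 m/day.
In each layer the seepage velocity is v_i = q/n_i, so the layer transit time is t_i = b_i·n_i / q:
  layer 1 (coarse sand): t_1 = 14.0 × 0.27 / 8.254 = 0.4579 d
  layer 2 (medium sand): t_2 = 5.64 × 0.23 / 8.254 = 0.1572 d
Total t = Σ t_i = 0.6151 days.

0.615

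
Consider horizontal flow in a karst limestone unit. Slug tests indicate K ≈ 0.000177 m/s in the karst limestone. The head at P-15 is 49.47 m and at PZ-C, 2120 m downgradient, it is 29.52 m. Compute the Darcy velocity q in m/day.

Convert K: 0.000177 m/s × 86400 = 15.29 m/day.
Hydraulic gradient i = (49.47 − 29.52) / 2120 = 19.95 / 2120 = 0.009410.
Specific discharge q = K · i = 15.29 × 0.009410 = 0.1439 m/day.

0.144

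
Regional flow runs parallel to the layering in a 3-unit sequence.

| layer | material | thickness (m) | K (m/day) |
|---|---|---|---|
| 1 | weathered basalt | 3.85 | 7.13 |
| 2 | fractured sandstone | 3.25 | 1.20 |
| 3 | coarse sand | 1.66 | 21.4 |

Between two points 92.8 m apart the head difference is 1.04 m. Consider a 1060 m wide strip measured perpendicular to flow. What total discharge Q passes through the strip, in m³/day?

794

Flow is parallel to layering, so each bed carries its own Darcy discharge and the transmissivities add.
Σ(K_i·b_i) = 7.13×3.85 + 1.20×3.25 + 21.4×1.66 = 66.87 m²/day.
Hydraulic gradient i = Δh / L = 1.04 / 92.8 = 0.01121.
Q = Σ(K_i·b_i) · W · i = 66.87 × 1060 × 0.01121 = 794.4 m³/day.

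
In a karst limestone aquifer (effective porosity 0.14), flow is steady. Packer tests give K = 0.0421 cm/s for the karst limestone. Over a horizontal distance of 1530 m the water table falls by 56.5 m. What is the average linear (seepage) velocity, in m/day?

9.59

Convert K: 0.0421 cm/s × 864 = 36.37 m/day.
Hydraulic gradient i = Δh / L = 56.5 / 1530 = 0.03693.
Darcy flux q = K · i = 36.37 × 0.03693 = 1.343 m/day.
Seepage velocity v = q / n_e = 1.343 / 0.14 = 9.595 m/day.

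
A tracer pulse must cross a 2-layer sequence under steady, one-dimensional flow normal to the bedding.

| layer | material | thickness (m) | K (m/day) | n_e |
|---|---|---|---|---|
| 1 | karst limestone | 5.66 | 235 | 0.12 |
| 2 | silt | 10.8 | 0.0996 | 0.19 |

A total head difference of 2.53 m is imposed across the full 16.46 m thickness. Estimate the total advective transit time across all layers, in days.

117

With flow normal to the layers, continuity requires the same specific discharge q through every layer.
Σ(b_i/K_i) = 5.66/235 + 10.8/0.0996 = 108.5 d.
q = Δh / Σ(b_i/K_i) = 2.53 / 108.5 = 0.02333 m/day.
In each layer the seepage velocity is v_i = q/n_i, so the layer transit time is t_i = b_i·n_i / q:
  layer 1 (karst limestone): t_1 = 5.66 × 0.12 / 0.02333 = 29.12 d
  layer 2 (silt): t_2 = 10.8 × 0.19 / 0.02333 = 87.97 d
Total t = Σ t_i = 117.1 days.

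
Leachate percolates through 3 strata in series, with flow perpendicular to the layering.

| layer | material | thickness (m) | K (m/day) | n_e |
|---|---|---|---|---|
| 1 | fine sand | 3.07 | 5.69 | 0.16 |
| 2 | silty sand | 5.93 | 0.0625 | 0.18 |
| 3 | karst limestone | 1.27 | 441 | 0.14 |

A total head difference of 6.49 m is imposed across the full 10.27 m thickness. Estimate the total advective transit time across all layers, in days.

With flow normal to the layers, continuity requires the same specific discharge q through every layer.
Σ(b_i/K_i) = 3.07/5.69 + 5.93/0.0625 + 1.27/441 = 95.42 d.
q = Δh / Σ(b_i/K_i) = 6.49 / 95.42 = 0.06801 m/day.
In each layer the seepage velocity is v_i = q/n_i, so the layer transit time is t_i = b_i·n_i / q:
  layer 1 (fine sand): t_1 = 3.07 × 0.16 / 0.06801 = 7.222 d
  layer 2 (silty sand): t_2 = 5.93 × 0.18 / 0.06801 = 15.69 d
  layer 3 (karst limestone): t_3 = 1.27 × 0.14 / 0.06801 = 2.614 d
Total t = Σ t_i = 25.53 days.

25.5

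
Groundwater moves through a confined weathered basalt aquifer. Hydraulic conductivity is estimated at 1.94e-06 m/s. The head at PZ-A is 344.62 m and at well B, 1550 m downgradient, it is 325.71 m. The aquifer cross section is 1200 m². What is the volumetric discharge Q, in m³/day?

2.45

Convert K: 1.94e-06 m/s × 86400 = 0.1676 m/day.
Hydraulic gradient i = (344.62 − 325.71) / 1550 = 18.91 / 1550 = 0.01220.
Darcy's law: Q = K · A · i = 0.1676 × 1200 × 0.01220 = 2.454 m³/day.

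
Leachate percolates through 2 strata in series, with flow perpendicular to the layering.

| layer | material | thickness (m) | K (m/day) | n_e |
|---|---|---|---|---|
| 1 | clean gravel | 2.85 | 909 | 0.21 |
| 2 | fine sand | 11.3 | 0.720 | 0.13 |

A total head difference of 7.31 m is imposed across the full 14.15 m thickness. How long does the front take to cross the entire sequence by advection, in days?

4.44

With flow normal to the layers, continuity requires the same specific discharge q through every layer.
Σ(b_i/K_i) = 2.85/909 + 11.3/0.720 = 15.70 d.
q = Δh / Σ(b_i/K_i) = 7.31 / 15.70 = 0.4657 m/day.
In each layer the seepage velocity is v_i = q/n_i, so the layer transit time is t_i = b_i·n_i / q:
  layer 1 (clean gravel): t_1 = 2.85 × 0.21 / 0.4657 = 1.285 d
  layer 2 (fine sand): t_2 = 11.3 × 0.13 / 0.4657 = 3.155 d
Total t = Σ t_i = 4.440 days.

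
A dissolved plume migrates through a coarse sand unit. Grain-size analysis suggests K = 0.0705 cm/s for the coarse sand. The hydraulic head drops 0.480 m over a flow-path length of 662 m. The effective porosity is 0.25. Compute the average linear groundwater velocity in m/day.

0.177

Convert K: 0.0705 cm/s × 864 = 60.91 m/day.
Hydraulic gradient i = Δh / L = 0.480 / 662 = 0.0007251.
Darcy flux q = K · i = 60.91 × 0.0007251 = 0.04417 m/day.
Seepage velocity v = q / n_e = 0.04417 / 0.25 = 0.1767 m/day.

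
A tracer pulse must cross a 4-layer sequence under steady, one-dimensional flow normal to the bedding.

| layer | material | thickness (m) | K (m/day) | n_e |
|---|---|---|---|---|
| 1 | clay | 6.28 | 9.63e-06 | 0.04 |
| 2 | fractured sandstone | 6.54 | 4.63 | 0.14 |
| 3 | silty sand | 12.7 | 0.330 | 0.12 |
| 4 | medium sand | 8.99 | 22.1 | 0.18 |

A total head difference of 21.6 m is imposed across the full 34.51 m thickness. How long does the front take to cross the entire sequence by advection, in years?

With flow normal to the layers, continuity requires the same specific discharge q through every layer.
Σ(b_i/K_i) = 6.28/9.63e-06 + 6.54/4.63 + 12.7/0.330 + 8.99/22.1 = 6.522e+05 d.
q = Δh / Σ(b_i/K_i) = 21.6 / 6.522e+05 = 3.312e-05 m/day.
In each layer the seepage velocity is v_i = q/n_i, so the layer transit time is t_i = b_i·n_i / q:
  layer 1 (clay): t_1 = 6.28 × 0.04 / 3.312e-05 = 7584 d
  layer 2 (fractured sandstone): t_2 = 6.54 × 0.14 / 3.312e-05 = 27645 d
  layer 3 (silty sand): t_3 = 12.7 × 0.12 / 3.312e-05 = 46014 d
  layer 4 (medium sand): t_4 = 8.99 × 0.18 / 3.312e-05 = 48858 d
Total t = Σ t_i = 1.301e+05 days = 356.2 years.

356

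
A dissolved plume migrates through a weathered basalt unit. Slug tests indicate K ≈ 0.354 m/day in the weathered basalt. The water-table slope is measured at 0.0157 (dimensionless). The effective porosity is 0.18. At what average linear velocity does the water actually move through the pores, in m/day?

Hydraulic gradient i = 0.0157.
Darcy flux q = K · i = 0.3540 × 0.01570 = 0.005558 m/day.
Seepage velocity v = q / n_e = 0.005558 / 0.18 = 0.03088 m/day.

0.0309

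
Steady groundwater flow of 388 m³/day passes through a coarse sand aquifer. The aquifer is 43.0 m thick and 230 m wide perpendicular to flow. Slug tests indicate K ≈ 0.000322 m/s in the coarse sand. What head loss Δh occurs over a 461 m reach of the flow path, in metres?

Convert K: 0.000322 m/s × 86400 = 27.82 m/day.
Cross-sectional area A = 230 × 43.0 = 9890 m².
From Q = K·A·i, i = Q / (K·A) = 388 / (27.82 × 9890) = 0.001410.
Head loss Δh = i · L = 0.001410 × 461 = 0.6501 m.

0.650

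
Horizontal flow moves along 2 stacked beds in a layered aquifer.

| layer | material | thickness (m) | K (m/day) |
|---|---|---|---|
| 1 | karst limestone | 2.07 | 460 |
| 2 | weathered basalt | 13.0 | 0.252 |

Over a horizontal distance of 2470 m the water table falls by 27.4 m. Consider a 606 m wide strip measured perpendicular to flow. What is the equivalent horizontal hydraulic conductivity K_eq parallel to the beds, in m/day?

63.4

Flow is parallel to layering, so each bed carries its own Darcy discharge and the transmissivities add.
Σ(K_i·b_i) = 460×2.07 + 0.252×13.0 = 955.5 m²/day.
Total thickness b = 15.07 m, so K_eq = Σ(K_i·b_i)/b = 63.40 m/day.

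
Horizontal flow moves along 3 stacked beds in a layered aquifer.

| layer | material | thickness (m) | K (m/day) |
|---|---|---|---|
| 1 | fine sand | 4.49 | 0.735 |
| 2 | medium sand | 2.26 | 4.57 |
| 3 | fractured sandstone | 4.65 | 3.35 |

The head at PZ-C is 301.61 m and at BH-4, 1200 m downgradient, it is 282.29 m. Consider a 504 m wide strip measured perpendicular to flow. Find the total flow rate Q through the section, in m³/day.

Flow is parallel to layering, so each bed carries its own Darcy discharge and the transmissivities add.
Σ(K_i·b_i) = 0.735×4.49 + 4.57×2.26 + 3.35×4.65 = 29.21 m²/day.
Hydraulic gradient i = (301.61 − 282.29) / 1200 = 19.32 / 1200 = 0.01610.
Q = Σ(K_i·b_i) · W · i = 29.21 × 504 × 0.01610 = 237.0 m³/day.

237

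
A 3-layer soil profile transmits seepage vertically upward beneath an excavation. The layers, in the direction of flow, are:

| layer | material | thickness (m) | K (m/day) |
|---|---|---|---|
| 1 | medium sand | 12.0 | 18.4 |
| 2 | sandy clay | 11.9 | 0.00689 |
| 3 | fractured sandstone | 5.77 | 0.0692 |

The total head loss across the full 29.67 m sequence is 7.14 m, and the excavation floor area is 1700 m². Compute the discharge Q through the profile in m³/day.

Flow is perpendicular to layering, so the layers act in series and the equivalent K is the thickness-weighted harmonic mean.
Total thickness L = 12.0 + 11.9 + 5.77 = 29.67 m.
Σ(b_i/K_i) = 12.0/18.4 + 11.9/0.00689 + 5.77/0.0692 = 1811 d.
K_eq = L / Σ(b_i/K_i) = 29.67 / 1811 = 0.01638 m/day.
Q = K_eq · A · (Δh/L) = 0.01638 × 1700 × (7.14/29.67) = 6.702 m³/day.

6.70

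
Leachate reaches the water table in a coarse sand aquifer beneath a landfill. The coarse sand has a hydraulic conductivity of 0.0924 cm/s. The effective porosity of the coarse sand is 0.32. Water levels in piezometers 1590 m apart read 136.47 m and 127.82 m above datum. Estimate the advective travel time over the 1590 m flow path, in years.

3.21

Convert K: 0.0924 cm/s × 864 = 79.83 m/day.
Hydraulic gradient i = (136.47 − 127.82) / 1590 = 8.65 / 1590 = 0.005440.
Darcy flux q = K · i = 79.83 × 0.005440 = 0.4343 m/day.
Seepage velocity v = q / n_e = 0.4343 / 0.32 = 1.357 m/day.
Travel time t = L / v = 1590 / 1.357 = 1172 days = 3.207 years.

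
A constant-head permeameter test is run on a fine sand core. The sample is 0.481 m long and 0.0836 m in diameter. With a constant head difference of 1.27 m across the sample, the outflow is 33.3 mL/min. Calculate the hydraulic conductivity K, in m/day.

3.31

Cross-sectional area A = π·(d/2)² = π × (0.0836/2)² = 0.005489 m².
Convert discharge: 33.3 mL/min = 5.550e-07 m³/s.
Darcy's law rearranged: K = Q·L / (A·Δh) = 5.550e-07 × 0.481 / (0.005489 × 1.27) = 3.829e-05 m/s = 3.309 m/day.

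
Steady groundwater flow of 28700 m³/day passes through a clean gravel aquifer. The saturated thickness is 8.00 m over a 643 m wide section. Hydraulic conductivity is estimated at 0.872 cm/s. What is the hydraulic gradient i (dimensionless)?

0.00741

Convert K: 0.872 cm/s × 864 = 753.4 m/day.
Cross-sectional area A = 643 × 8.00 = 5144 m².
From Q = K·A·i, i = Q / (K·A) = 28700 / (753.4 × 5144) = 0.007405.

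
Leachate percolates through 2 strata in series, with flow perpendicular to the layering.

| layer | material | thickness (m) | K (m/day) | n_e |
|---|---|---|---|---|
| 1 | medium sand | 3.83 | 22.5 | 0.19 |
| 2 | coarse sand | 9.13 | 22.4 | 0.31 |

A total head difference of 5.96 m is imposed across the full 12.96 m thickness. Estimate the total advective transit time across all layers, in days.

0.345

With flow normal to the layers, continuity requires the same specific discharge q through every layer.
Σ(b_i/K_i) = 3.83/22.5 + 9.13/22.4 = 0.5778 d.
q = Δh / Σ(b_i/K_i) = 5.96 / 0.5778 = 10.31 m/day.
In each layer the seepage velocity is v_i = q/n_i, so the layer transit time is t_i = b_i·n_i / q:
  layer 1 (medium sand): t_1 = 3.83 × 0.19 / 10.31 = 0.07055 d
  layer 2 (coarse sand): t_2 = 9.13 × 0.31 / 10.31 = 0.2744 d
Total t = Σ t_i = 0.3449 days.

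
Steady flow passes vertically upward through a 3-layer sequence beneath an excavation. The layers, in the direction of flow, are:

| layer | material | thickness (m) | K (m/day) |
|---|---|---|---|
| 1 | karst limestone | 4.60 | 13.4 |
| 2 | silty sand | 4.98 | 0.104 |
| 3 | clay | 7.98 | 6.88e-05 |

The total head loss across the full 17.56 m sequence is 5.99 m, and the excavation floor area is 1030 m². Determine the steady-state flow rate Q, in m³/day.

Flow is perpendicular to layering, so the layers act in series and the equivalent K is the thickness-weighted harmonic mean.
Total thickness L = 4.60 + 4.98 + 7.98 = 17.56 m.
Σ(b_i/K_i) = 4.60/13.4 + 4.98/0.104 + 7.98/6.88e-05 = 1.160e+05 d.
K_eq = L / Σ(b_i/K_i) = 17.56 / 1.160e+05 = 0.0001513 m/day.
Q = K_eq · A · (Δh/L) = 0.0001513 × 1030 × (5.99/17.56) = 0.05317 m³/day.

0.0532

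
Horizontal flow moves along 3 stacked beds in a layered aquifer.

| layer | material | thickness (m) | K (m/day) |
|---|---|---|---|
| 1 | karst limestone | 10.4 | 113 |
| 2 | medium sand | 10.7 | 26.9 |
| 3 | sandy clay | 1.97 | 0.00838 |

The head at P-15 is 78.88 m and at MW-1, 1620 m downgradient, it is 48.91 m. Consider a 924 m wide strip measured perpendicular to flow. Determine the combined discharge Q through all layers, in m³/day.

Flow is parallel to layering, so each bed carries its own Darcy discharge and the transmissivities add.
Σ(K_i·b_i) = 113×10.4 + 26.9×10.7 + 0.00838×1.97 = 1463 m²/day.
Hydraulic gradient i = (78.88 − 48.91) / 1620 = 29.97 / 1620 = 0.01850.
Q = Σ(K_i·b_i) · W · i = 1463 × 924 × 0.01850 = 25009 m³/day.

25000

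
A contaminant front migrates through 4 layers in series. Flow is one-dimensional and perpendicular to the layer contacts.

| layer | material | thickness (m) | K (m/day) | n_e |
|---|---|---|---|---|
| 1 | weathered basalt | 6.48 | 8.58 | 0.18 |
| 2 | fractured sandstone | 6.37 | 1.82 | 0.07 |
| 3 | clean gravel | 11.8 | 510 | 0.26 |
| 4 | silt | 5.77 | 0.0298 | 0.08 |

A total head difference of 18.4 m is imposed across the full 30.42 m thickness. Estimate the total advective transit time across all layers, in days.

55.3

With flow normal to the layers, continuity requires the same specific discharge q through every layer.
Σ(b_i/K_i) = 6.48/8.58 + 6.37/1.82 + 11.8/510 + 5.77/0.0298 = 197.9 d.
q = Δh / Σ(b_i/K_i) = 18.4 / 197.9 = 0.09298 m/day.
In each layer the seepage velocity is v_i = q/n_i, so the layer transit time is t_i = b_i·n_i / q:
  layer 1 (weathered basalt): t_1 = 6.48 × 0.18 / 0.09298 = 12.55 d
  layer 2 (fractured sandstone): t_2 = 6.37 × 0.07 / 0.09298 = 4.796 d
  layer 3 (clean gravel): t_3 = 11.8 × 0.26 / 0.09298 = 33.00 d
  layer 4 (silt): t_4 = 5.77 × 0.08 / 0.09298 = 4.965 d
Total t = Σ t_i = 55.30 days.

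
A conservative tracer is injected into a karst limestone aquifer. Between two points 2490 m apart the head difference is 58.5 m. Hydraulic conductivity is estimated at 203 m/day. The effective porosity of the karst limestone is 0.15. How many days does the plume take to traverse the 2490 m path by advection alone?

Hydraulic gradient i = Δh / L = 58.5 / 2490 = 0.02349.
Darcy flux q = K · i = 203.0 × 0.02349 = 4.769 m/day.
Seepage velocity v = q / n_e = 4.769 / 0.15 = 31.80 m/day.
Travel time t = L / v = 2490 / 31.80 = 78.31 days.

78.3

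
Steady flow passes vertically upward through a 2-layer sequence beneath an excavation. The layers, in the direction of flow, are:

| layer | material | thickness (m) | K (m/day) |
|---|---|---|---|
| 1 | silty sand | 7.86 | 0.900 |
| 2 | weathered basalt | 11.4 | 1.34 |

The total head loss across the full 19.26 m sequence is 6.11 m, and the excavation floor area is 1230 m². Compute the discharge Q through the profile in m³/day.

Flow is perpendicular to layering, so the layers act in series and the equivalent K is the thickness-weighted harmonic mean.
Total thickness L = 7.86 + 11.4 = 19.26 m.
Σ(b_i/K_i) = 7.86/0.900 + 11.4/1.34 = 17.24 d.
K_eq = L / Σ(b_i/K_i) = 19.26 / 17.24 = 1.117 m/day.
Q = K_eq · A · (Δh/L) = 1.117 × 1230 × (6.11/19.26) = 435.9 m³/day.

436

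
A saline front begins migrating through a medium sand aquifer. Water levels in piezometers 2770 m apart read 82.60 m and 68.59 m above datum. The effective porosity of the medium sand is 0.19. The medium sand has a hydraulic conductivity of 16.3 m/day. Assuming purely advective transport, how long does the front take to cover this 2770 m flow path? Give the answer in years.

17.5

Hydraulic gradient i = (82.60 − 68.59) / 2770 = 14.01 / 2770 = 0.005058.
Darcy flux q = K · i = 16.30 × 0.005058 = 0.08244 m/day.
Seepage velocity v = q / n_e = 0.08244 / 0.19 = 0.4339 m/day.
Travel time t = L / v = 2770 / 0.4339 = 6384 days = 17.48 years.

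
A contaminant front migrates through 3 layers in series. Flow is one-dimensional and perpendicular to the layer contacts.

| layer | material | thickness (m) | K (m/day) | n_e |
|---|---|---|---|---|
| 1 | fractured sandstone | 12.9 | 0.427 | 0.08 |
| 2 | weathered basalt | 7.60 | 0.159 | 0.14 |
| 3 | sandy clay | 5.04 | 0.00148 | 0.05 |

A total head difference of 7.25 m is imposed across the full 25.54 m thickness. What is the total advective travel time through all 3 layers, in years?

With flow normal to the layers, continuity requires the same specific discharge q through every layer.
Σ(b_i/K_i) = 12.9/0.427 + 7.60/0.159 + 5.04/0.00148 = 3483 d.
q = Δh / Σ(b_i/K_i) = 7.25 / 3483 = 0.002081 m/day.
In each layer the seepage velocity is v_i = q/n_i, so the layer transit time is t_i = b_i·n_i / q:
  layer 1 (fractured sandstone): t_1 = 12.9 × 0.08 / 0.002081 = 495.8 d
  layer 2 (weathered basalt): t_2 = 7.60 × 0.14 / 0.002081 = 511.2 d
  layer 3 (sandy clay): t_3 = 5.04 × 0.05 / 0.002081 = 121.1 d
Total t = Σ t_i = 1128 days = 3.089 years.

3.09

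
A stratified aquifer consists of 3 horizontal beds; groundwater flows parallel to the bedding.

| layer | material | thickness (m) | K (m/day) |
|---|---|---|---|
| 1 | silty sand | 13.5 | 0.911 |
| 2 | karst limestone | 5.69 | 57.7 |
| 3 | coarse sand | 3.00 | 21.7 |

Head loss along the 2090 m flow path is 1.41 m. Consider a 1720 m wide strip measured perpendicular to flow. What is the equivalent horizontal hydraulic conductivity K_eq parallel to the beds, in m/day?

Flow is parallel to layering, so each bed carries its own Darcy discharge and the transmissivities add.
Σ(K_i·b_i) = 0.911×13.5 + 57.7×5.69 + 21.7×3.00 = 405.7 m²/day.
Total thickness b = 22.19 m, so K_eq = Σ(K_i·b_i)/b = 18.28 m/day.

18.3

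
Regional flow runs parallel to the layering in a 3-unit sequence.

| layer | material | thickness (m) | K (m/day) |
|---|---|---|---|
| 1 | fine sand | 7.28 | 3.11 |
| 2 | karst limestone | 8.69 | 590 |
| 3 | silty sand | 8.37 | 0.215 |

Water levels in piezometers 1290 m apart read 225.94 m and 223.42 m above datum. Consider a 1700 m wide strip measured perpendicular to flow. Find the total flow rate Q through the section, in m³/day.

17100

Flow is parallel to layering, so each bed carries its own Darcy discharge and the transmissivities add.
Σ(K_i·b_i) = 3.11×7.28 + 590×8.69 + 0.215×8.37 = 5152 m²/day.
Hydraulic gradient i = (225.94 − 223.42) / 1290 = 2.52 / 1290 = 0.001953.
Q = Σ(K_i·b_i) · W · i = 5152 × 1700 × 0.001953 = 17108 m³/day.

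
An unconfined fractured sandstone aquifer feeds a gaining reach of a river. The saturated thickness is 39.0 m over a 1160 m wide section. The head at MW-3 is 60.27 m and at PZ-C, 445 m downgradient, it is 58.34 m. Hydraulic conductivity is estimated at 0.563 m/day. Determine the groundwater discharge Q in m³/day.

110

Cross-sectional area A = 1160 × 39.0 = 45240 m².
Hydraulic gradient i = (60.27 − 58.34) / 445 = 1.93 / 445 = 0.004337.
Darcy's law: Q = K · A · i = 0.5630 × 45240 × 0.004337 = 110.5 m³/day.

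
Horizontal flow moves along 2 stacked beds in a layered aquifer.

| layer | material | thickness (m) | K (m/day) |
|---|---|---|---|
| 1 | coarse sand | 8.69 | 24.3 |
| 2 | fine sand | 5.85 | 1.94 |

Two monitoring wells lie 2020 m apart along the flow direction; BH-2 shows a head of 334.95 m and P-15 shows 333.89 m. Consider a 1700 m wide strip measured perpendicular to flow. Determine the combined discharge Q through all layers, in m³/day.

Flow is parallel to layering, so each bed carries its own Darcy discharge and the transmissivities add.
Σ(K_i·b_i) = 24.3×8.69 + 1.94×5.85 = 222.5 m²/day.
Hydraulic gradient i = (334.95 − 333.89) / 2020 = 1.06 / 2020 = 0.0005248.
Q = Σ(K_i·b_i) · W · i = 222.5 × 1700 × 0.0005248 = 198.5 m³/day.

199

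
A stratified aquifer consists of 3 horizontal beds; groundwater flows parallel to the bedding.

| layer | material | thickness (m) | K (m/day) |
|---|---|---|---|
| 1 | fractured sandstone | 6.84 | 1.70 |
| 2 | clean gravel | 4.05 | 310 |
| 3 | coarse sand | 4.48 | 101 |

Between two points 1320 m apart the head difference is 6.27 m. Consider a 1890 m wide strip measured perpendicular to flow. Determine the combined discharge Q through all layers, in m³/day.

Flow is parallel to layering, so each bed carries its own Darcy discharge and the transmissivities add.
Σ(K_i·b_i) = 1.70×6.84 + 310×4.05 + 101×4.48 = 1720 m²/day.
Hydraulic gradient i = Δh / L = 6.27 / 1320 = 0.004750.
Q = Σ(K_i·b_i) · W · i = 1720 × 1890 × 0.004750 = 15438 m³/day.

15400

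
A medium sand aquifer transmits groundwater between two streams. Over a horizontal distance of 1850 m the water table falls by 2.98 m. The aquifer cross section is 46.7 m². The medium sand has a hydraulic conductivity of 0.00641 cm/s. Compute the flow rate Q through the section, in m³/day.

Convert K: 0.00641 cm/s × 864 = 5.538 m/day.
Hydraulic gradient i = Δh / L = 2.98 / 1850 = 0.001611.
Darcy's law: Q = K · A · i = 5.538 × 46.70 × 0.001611 = 0.4166 m³/day.

0.417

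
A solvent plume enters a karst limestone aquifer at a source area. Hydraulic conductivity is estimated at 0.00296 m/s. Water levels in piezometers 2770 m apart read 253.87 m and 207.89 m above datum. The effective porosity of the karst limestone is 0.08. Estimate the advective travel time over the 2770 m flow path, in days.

Convert K: 0.00296 m/s × 86400 = 255.7 m/day.
Hydraulic gradient i = (253.87 − 207.89) / 2770 = 45.98 / 2770 = 0.01660.
Darcy flux q = K · i = 255.7 × 0.01660 = 4.245 m/day.
Seepage velocity v = q / n_e = 4.245 / 0.08 = 53.06 m/day.
Travel time t = L / v = 2770 / 53.06 = 52.20 days.

52.2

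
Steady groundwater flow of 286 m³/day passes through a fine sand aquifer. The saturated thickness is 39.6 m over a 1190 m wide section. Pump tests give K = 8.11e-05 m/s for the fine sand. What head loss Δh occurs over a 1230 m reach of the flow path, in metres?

Convert K: 8.11e-05 m/s × 86400 = 7.007 m/day.
Cross-sectional area A = 1190 × 39.6 = 47124 m².
From Q = K·A·i, i = Q / (K·A) = 286 / (7.007 × 47124) = 0.0008661.
Head loss Δh = i · L = 0.0008661 × 1230 = 1.065 m.

1.07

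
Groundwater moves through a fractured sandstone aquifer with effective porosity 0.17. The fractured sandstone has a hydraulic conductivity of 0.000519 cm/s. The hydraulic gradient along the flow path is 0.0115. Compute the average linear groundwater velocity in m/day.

0.0303

Convert K: 0.000519 cm/s × 864 = 0.4484 m/day.
Hydraulic gradient i = 0.0115.
Darcy flux q = K · i = 0.4484 × 0.01150 = 0.005157 m/day.
Seepage velocity v = q / n_e = 0.005157 / 0.17 = 0.03033 m/day.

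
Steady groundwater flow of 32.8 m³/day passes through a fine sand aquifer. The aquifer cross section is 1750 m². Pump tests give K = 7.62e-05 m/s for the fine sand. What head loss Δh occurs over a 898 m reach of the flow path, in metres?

2.56

Convert K: 7.62e-05 m/s × 86400 = 6.584 m/day.
From Q = K·A·i, i = Q / (K·A) = 32.8 / (6.584 × 1750) = 0.002847.
Head loss Δh = i · L = 0.002847 × 898 = 2.556 m.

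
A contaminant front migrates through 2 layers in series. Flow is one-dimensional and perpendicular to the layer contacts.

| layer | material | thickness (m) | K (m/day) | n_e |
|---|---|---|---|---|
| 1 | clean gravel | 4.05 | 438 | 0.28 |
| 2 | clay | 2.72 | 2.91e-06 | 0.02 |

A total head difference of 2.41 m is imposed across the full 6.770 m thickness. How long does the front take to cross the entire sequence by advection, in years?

1260

With flow normal to the layers, continuity requires the same specific discharge q through every layer.
Σ(b_i/K_i) = 4.05/438 + 2.72/2.91e-06 = 9.347e+05 d.
q = Δh / Σ(b_i/K_i) = 2.41 / 9.347e+05 = 2.578e-06 m/day.
In each layer the seepage velocity is v_i = q/n_i, so the layer transit time is t_i = b_i·n_i / q:
  layer 1 (clean gravel): t_1 = 4.05 × 0.28 / 2.578e-06 = 4.398e+05 d
  layer 2 (clay): t_2 = 2.72 × 0.02 / 2.578e-06 = 21099 d
Total t = Σ t_i = 4.609e+05 days = 1262 years.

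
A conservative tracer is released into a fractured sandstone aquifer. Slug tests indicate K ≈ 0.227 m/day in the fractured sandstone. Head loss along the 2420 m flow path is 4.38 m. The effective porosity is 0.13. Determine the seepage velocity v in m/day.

Hydraulic gradient i = Δh / L = 4.38 / 2420 = 0.001810.
Darcy flux q = K · i = 0.2270 × 0.001810 = 0.0004109 m/day.
Seepage velocity v = q / n_e = 0.0004109 / 0.13 = 0.003160 m/day.

0.00316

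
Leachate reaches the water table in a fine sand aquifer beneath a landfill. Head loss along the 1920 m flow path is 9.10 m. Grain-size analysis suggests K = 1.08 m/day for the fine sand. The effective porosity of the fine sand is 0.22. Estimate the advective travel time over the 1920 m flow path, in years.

226

Hydraulic gradient i = Δh / L = 9.10 / 1920 = 0.004740.
Darcy flux q = K · i = 1.080 × 0.004740 = 0.005119 m/day.
Seepage velocity v = q / n_e = 0.005119 / 0.22 = 0.02327 m/day.
Travel time t = L / v = 1920 / 0.02327 = 82520 days = 225.9 years.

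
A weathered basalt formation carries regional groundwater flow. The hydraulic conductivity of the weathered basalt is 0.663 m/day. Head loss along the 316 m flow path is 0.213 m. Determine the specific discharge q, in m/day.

0.000447

Hydraulic gradient i = Δh / L = 0.213 / 316 = 0.0006741.
Specific discharge q = K · i = 0.6630 × 0.0006741 = 0.0004469 m/day.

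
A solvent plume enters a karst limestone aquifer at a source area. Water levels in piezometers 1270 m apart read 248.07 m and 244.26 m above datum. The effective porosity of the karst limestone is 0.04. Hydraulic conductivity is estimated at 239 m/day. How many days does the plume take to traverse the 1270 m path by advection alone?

Hydraulic gradient i = (248.07 − 244.26) / 1270 = 3.81 / 1270 = 0.003000.
Darcy flux q = K · i = 239.0 × 0.003000 = 0.7170 m/day.
Seepage velocity v = q / n_e = 0.7170 / 0.04 = 17.92 m/day.
Travel time t = L / v = 1270 / 17.92 = 70.85 days.

70.9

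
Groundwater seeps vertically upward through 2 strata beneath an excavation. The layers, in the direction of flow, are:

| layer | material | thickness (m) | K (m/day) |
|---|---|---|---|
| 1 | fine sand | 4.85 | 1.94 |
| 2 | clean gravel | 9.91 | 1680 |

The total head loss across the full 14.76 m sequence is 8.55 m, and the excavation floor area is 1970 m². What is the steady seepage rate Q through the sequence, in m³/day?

Flow is perpendicular to layering, so the layers act in series and the equivalent K is the thickness-weighted harmonic mean.
Total thickness L = 4.85 + 9.91 = 14.76 m.
Σ(b_i/K_i) = 4.85/1.94 + 9.91/1680 = 2.506 d.
K_eq = L / Σ(b_i/K_i) = 14.76 / 2.506 = 5.890 m/day.
Q = K_eq · A · (Δh/L) = 5.890 × 1970 × (8.55/14.76) = 6722 m³/day.

6720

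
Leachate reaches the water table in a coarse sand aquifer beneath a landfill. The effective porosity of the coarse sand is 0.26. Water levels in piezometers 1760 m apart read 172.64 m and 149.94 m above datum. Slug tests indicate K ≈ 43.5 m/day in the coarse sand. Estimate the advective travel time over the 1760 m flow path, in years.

Hydraulic gradient i = (172.64 − 149.94) / 1760 = 22.7 / 1760 = 0.01290.
Darcy flux q = K · i = 43.50 × 0.01290 = 0.5611 m/day.
Seepage velocity v = q / n_e = 0.5611 / 0.26 = 2.158 m/day.
Travel time t = L / v = 1760 / 2.158 = 815.6 days = 2.233 years.

2.23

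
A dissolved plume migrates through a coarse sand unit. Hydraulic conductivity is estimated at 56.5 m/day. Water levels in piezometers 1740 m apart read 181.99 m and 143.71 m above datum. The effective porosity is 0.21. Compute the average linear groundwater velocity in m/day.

Hydraulic gradient i = (181.99 − 143.71) / 1740 = 38.28 / 1740 = 0.02200.
Darcy flux q = K · i = 56.50 × 0.02200 = 1.243 m/day.
Seepage velocity v = q / n_e = 1.243 / 0.21 = 5.919 m/day.

5.92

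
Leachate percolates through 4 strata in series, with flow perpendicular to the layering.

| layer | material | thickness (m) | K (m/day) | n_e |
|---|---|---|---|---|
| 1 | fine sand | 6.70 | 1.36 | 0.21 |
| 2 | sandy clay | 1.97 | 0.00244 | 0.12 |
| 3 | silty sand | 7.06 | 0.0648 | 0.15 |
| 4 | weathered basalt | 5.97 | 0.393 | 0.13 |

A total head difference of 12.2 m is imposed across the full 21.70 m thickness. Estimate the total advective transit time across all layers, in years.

0.731

With flow normal to the layers, continuity requires the same specific discharge q through every layer.
Σ(b_i/K_i) = 6.70/1.36 + 1.97/0.00244 + 7.06/0.0648 + 5.97/0.393 = 936.4 d.
q = Δh / Σ(b_i/K_i) = 12.2 / 936.4 = 0.01303 m/day.
In each layer the seepage velocity is v_i = q/n_i, so the layer transit time is t_i = b_i·n_i / q:
  layer 1 (fine sand): t_1 = 6.70 × 0.21 / 0.01303 = 108.0 d
  layer 2 (sandy clay): t_2 = 1.97 × 0.12 / 0.01303 = 18.15 d
  layer 3 (silty sand): t_3 = 7.06 × 0.15 / 0.01303 = 81.29 d
  layer 4 (weathered basalt): t_4 = 5.97 × 0.13 / 0.01303 = 59.57 d
Total t = Σ t_i = 267.0 days = 0.7310 years.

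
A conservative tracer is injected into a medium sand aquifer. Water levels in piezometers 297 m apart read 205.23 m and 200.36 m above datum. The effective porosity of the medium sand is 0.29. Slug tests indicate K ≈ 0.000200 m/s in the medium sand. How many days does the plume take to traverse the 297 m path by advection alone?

Convert K: 0.000200 m/s × 86400 = 17.28 m/day.
Hydraulic gradient i = (205.23 − 200.36) / 297 = 4.87 / 297 = 0.01640.
Darcy flux q = K · i = 17.28 × 0.01640 = 0.2833 m/day.
Seepage velocity v = q / n_e = 0.2833 / 0.29 = 0.9771 m/day.
Travel time t = L / v = 297 / 0.9771 = 304.0 days.

304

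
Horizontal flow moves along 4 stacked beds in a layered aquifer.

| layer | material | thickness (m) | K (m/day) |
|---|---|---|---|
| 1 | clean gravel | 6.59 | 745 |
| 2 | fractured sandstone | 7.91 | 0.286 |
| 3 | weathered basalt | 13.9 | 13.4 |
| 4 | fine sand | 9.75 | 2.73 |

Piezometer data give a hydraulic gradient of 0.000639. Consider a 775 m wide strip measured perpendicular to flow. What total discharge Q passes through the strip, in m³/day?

Flow is parallel to layering, so each bed carries its own Darcy discharge and the transmissivities add.
Σ(K_i·b_i) = 745×6.59 + 0.286×7.91 + 13.4×13.9 + 2.73×9.75 = 5125 m²/day.
Hydraulic gradient i = 0.000639.
Q = Σ(K_i·b_i) · W · i = 5125 × 775 × 0.0006390 = 2538 m³/day.

2540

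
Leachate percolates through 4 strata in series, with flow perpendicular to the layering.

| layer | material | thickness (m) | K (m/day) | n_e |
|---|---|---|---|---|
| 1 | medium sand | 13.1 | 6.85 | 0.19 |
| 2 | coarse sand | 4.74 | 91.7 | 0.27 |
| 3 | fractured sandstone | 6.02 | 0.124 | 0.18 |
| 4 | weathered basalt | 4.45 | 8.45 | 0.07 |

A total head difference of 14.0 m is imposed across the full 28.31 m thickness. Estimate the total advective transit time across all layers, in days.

18.8

With flow normal to the layers, continuity requires the same specific discharge q through every layer.
Σ(b_i/K_i) = 13.1/6.85 + 4.74/91.7 + 6.02/0.124 + 4.45/8.45 = 51.04 d.
q = Δh / Σ(b_i/K_i) = 14.0 / 51.04 = 0.2743 m/day.
In each layer the seepage velocity is v_i = q/n_i, so the layer transit time is t_i = b_i·n_i / q:
  layer 1 (medium sand): t_1 = 13.1 × 0.19 / 0.2743 = 9.074 d
  layer 2 (coarse sand): t_2 = 4.74 × 0.27 / 0.2743 = 4.666 d
  layer 3 (fractured sandstone): t_3 = 6.02 × 0.18 / 0.2743 = 3.950 d
  layer 4 (weathered basalt): t_4 = 4.45 × 0.07 / 0.2743 = 1.136 d
Total t = Σ t_i = 18.83 days.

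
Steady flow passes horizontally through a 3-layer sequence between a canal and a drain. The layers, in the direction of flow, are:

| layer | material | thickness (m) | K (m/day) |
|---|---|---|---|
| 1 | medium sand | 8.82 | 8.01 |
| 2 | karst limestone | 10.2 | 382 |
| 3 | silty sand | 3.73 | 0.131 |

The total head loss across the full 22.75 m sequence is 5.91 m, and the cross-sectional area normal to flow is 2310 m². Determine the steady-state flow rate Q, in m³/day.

Flow is perpendicular to layering, so the layers act in series and the equivalent K is the thickness-weighted harmonic mean.
Total thickness L = 8.82 + 10.2 + 3.73 = 22.75 m.
Σ(b_i/K_i) = 8.82/8.01 + 10.2/382 + 3.73/0.131 = 29.60 d.
K_eq = L / Σ(b_i/K_i) = 22.75 / 29.60 = 0.7686 m/day.
Q = K_eq · A · (Δh/L) = 0.7686 × 2310 × (5.91/22.75) = 461.2 m³/day.

461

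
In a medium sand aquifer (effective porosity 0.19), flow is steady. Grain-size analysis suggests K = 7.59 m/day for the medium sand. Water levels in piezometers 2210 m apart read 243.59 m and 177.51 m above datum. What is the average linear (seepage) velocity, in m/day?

1.19

Hydraulic gradient i = (243.59 − 177.51) / 2210 = 66.08 / 2210 = 0.02990.
Darcy flux q = K · i = 7.590 × 0.02990 = 0.2269 m/day.
Seepage velocity v = q / n_e = 0.2269 / 0.19 = 1.194 m/day.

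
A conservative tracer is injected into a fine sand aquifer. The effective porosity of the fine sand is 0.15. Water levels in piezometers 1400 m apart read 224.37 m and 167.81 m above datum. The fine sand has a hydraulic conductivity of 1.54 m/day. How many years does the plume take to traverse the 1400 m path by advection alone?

Hydraulic gradient i = (224.37 − 167.81) / 1400 = 56.56 / 1400 = 0.04040.
Darcy flux q = K · i = 1.540 × 0.04040 = 0.06222 m/day.
Seepage velocity v = q / n_e = 0.06222 / 0.15 = 0.4148 m/day.
Travel time t = L / v = 1400 / 0.4148 = 3375 days = 9.241 years.

9.24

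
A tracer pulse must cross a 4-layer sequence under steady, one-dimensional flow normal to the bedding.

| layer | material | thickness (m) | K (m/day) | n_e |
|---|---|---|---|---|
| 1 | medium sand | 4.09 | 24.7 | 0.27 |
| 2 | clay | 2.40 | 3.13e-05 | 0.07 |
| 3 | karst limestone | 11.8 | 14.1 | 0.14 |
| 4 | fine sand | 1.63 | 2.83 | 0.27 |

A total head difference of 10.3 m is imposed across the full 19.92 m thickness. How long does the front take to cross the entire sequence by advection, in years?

68.6

With flow normal to the layers, continuity requires the same specific discharge q through every layer.
Σ(b_i/K_i) = 4.09/24.7 + 2.40/3.13e-05 + 11.8/14.1 + 1.63/2.83 = 76679 d.
q = Δh / Σ(b_i/K_i) = 10.3 / 76679 = 0.0001343 m/day.
In each layer the seepage velocity is v_i = q/n_i, so the layer transit time is t_i = b_i·n_i / q:
  layer 1 (medium sand): t_1 = 4.09 × 0.27 / 0.0001343 = 8221 d
  layer 2 (clay): t_2 = 2.40 × 0.07 / 0.0001343 = 1251 d
  layer 3 (karst limestone): t_3 = 11.8 × 0.14 / 0.0001343 = 12298 d
  layer 4 (fine sand): t_4 = 1.63 × 0.27 / 0.0001343 = 3276 d
Total t = Σ t_i = 25046 days = 68.57 years.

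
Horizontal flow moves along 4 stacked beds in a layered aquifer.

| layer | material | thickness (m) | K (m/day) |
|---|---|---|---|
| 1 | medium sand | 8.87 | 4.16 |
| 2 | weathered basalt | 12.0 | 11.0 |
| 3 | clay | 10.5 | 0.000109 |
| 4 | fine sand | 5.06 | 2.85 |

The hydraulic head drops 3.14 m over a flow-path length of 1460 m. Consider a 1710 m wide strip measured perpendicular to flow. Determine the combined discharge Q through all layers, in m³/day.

Flow is parallel to layering, so each bed carries its own Darcy discharge and the transmissivities add.
Σ(K_i·b_i) = 4.16×8.87 + 11.0×12.0 + 0.000109×10.5 + 2.85×5.06 = 183.3 m²/day.
Hydraulic gradient i = Δh / L = 3.14 / 1460 = 0.002151.
Q = Σ(K_i·b_i) · W · i = 183.3 × 1710 × 0.002151 = 674.2 m³/day.

674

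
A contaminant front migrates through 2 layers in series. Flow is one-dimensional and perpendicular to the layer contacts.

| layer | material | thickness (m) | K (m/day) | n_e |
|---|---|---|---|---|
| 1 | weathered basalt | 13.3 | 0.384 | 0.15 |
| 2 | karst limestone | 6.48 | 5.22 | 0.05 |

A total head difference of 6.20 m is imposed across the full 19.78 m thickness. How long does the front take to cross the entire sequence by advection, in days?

13.4

With flow normal to the layers, continuity requires the same specific discharge q through every layer.
Σ(b_i/K_i) = 13.3/0.384 + 6.48/5.22 = 35.88 d.
q = Δh / Σ(b_i/K_i) = 6.20 / 35.88 = 0.1728 m/day.
In each layer the seepage velocity is v_i = q/n_i, so the layer transit time is t_i = b_i·n_i / q:
  layer 1 (weathered basalt): t_1 = 13.3 × 0.15 / 0.1728 = 11.54 d
  layer 2 (karst limestone): t_2 = 6.48 × 0.05 / 0.1728 = 1.875 d
Total t = Σ t_i = 13.42 days.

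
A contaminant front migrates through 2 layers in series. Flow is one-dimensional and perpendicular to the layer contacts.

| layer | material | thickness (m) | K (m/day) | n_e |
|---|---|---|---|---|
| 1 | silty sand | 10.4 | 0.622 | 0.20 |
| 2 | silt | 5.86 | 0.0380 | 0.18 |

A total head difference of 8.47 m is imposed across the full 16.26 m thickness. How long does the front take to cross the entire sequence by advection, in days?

63.3

With flow normal to the layers, continuity requires the same specific discharge q through every layer.
Σ(b_i/K_i) = 10.4/0.622 + 5.86/0.0380 = 170.9 d.
q = Δh / Σ(b_i/K_i) = 8.47 / 170.9 = 0.04955 m/day.
In each layer the seepage velocity is v_i = q/n_i, so the layer transit time is t_i = b_i·n_i / q:
  layer 1 (silty sand): t_1 = 10.4 × 0.20 / 0.04955 = 41.98 d
  layer 2 (silt): t_2 = 5.86 × 0.18 / 0.04955 = 21.29 d
Total t = Σ t_i = 63.26 days.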